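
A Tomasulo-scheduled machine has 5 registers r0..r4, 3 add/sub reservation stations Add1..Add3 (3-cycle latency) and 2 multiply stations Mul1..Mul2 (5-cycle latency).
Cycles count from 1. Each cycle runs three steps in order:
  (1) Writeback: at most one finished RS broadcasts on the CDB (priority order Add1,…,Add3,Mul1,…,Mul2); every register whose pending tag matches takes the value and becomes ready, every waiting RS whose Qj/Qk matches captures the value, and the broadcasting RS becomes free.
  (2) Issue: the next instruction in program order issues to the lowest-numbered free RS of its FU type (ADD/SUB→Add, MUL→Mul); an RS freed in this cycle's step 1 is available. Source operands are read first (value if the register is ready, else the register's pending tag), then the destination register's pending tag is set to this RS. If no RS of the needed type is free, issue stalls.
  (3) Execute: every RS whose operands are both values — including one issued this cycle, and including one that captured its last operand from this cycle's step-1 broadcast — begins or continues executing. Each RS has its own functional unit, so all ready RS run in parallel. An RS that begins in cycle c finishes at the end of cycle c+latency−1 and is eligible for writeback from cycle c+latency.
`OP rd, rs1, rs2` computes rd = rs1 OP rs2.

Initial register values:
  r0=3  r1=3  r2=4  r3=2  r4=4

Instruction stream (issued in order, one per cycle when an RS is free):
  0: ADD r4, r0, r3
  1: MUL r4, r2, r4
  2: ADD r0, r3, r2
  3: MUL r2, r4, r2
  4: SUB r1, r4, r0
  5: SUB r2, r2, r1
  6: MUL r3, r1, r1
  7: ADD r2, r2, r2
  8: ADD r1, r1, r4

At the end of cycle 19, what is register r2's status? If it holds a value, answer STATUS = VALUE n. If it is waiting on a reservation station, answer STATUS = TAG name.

STATUS = TAG Add3

  c1: issue ADD r4<-Add1  regs: r0:3,r1:3,r2:4,r3:2,r4:Add1
  c2: issue MUL r4<-Mul1  regs: r0:3,r1:3,r2:4,r3:2,r4:Mul1
  c3: issue ADD r0<-Add2  regs: r0:Add2,r1:3,r2:4,r3:2,r4:Mul1
  c4: CDB Add1=5; issue MUL r2<-Mul2  regs: r0:Add2,r1:3,r2:Mul2,r3:2,r4:Mul1
  c5: issue SUB r1<-Add1  regs: r0:Add2,r1:Add1,r2:Mul2,r3:2,r4:Mul1
  c6: CDB Add2=6; issue SUB r2<-Add2  regs: r0:6,r1:Add1,r2:Add2,r3:2,r4:Mul1
  c7: stall  regs: r0:6,r1:Add1,r2:Add2,r3:2,r4:Mul1
  c8: stall  regs: r0:6,r1:Add1,r2:Add2,r3:2,r4:Mul1
  c9: CDB Mul1=20; issue MUL r3<-Mul1  regs: r0:6,r1:Add1,r2:Add2,r3:Mul1,r4:20
  c10: issue ADD r2<-Add3  regs: r0:6,r1:Add1,r2:Add3,r3:Mul1,r4:20
  c11: stall  regs: r0:6,r1:Add1,r2:Add3,r3:Mul1,r4:20
  c12: CDB Add1=14; issue ADD r1<-Add1  regs: r0:6,r1:Add1,r2:Add3,r3:Mul1,r4:20
  c13: -  regs: r0:6,r1:Add1,r2:Add3,r3:Mul1,r4:20
  c14: CDB Mul2=80  regs: r0:6,r1:Add1,r2:Add3,r3:Mul1,r4:20
  c15: CDB Add1=34  regs: r0:6,r1:34,r2:Add3,r3:Mul1,r4:20
  c16: -  regs: r0:6,r1:34,r2:Add3,r3:Mul1,r4:20
  c17: CDB Add2=66  regs: r0:6,r1:34,r2:Add3,r3:Mul1,r4:20
  c18: CDB Mul1=196  regs: r0:6,r1:34,r2:Add3,r3:196,r4:20
  c19: -  regs: r0:6,r1:34,r2:Add3,r3:196,r4:20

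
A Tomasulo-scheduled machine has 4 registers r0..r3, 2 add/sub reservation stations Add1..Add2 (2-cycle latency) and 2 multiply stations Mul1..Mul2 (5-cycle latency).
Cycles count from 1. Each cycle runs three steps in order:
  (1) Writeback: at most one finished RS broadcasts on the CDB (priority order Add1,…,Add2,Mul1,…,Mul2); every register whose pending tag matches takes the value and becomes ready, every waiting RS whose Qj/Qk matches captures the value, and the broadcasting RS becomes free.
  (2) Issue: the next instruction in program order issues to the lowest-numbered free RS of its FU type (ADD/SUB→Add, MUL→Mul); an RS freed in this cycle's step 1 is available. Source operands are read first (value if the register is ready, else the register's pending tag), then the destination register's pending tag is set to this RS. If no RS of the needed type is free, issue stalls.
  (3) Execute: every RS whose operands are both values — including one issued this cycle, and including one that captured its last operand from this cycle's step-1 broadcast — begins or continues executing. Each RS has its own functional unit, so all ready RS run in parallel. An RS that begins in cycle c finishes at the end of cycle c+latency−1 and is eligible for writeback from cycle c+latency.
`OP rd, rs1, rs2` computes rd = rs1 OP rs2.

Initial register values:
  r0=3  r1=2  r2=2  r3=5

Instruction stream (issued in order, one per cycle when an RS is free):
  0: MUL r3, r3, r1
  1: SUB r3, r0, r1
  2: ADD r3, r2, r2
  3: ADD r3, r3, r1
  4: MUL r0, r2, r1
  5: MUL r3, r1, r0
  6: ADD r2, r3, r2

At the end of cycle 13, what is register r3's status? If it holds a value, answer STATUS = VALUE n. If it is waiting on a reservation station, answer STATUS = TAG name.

c1: issue MUL r3<-Mul1 | r0:3,r1:2,r2:2,r3:Mul1
c2: issue SUB r3<-Add1 | r0:3,r1:2,r2:2,r3:Add1
c3: issue ADD r3<-Add2 | r0:3,r1:2,r2:2,r3:Add2
c4: CDB Add1=1; issue ADD r3<-Add1 | r0:3,r1:2,r2:2,r3:Add1
c5: CDB Add2=4; issue MUL r0<-Mul2 | r0:Mul2,r1:2,r2:2,r3:Add1
c6: CDB Mul1=10; issue MUL r3<-Mul1 | r0:Mul2,r1:2,r2:2,r3:Mul1
c7: CDB Add1=6; issue ADD r2<-Add1 | r0:Mul2,r1:2,r2:Add1,r3:Mul1
c8: - | r0:Mul2,r1:2,r2:Add1,r3:Mul1
c9: - | r0:Mul2,r1:2,r2:Add1,r3:Mul1
c10: CDB Mul2=4 | r0:4,r1:2,r2:Add1,r3:Mul1
c11: - | r0:4,r1:2,r2:Add1,r3:Mul1
c12: - | r0:4,r1:2,r2:Add1,r3:Mul1
c13: - | r0:4,r1:2,r2:Add1,r3:Mul1

STATUS = TAG Mul1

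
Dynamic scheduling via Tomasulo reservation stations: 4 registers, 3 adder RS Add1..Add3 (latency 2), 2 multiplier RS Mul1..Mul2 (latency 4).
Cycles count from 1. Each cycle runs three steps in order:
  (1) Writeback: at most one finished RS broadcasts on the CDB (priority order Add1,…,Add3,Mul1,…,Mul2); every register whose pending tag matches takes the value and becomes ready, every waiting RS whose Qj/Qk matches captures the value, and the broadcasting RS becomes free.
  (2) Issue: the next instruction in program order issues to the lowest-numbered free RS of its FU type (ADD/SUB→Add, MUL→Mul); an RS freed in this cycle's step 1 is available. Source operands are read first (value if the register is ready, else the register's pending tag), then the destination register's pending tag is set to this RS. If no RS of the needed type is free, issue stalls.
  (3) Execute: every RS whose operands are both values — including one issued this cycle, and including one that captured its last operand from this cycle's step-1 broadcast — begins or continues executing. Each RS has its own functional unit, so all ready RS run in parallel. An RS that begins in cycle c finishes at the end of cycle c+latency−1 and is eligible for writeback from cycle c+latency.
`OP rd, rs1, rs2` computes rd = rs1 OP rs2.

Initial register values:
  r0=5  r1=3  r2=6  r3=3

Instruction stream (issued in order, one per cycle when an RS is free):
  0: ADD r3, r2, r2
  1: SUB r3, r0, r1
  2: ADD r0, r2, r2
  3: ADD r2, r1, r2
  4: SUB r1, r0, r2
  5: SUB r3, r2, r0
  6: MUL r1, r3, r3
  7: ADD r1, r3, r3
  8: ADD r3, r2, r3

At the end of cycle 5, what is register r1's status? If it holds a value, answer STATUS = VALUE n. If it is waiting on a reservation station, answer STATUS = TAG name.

STATUS = TAG Add1

cycle 1: issue ADD r3<-Add1 // r0:5,r1:3,r2:6,r3:Add1
cycle 2: issue SUB r3<-Add2 // r0:5,r1:3,r2:6,r3:Add2
cycle 3: CDB Add1=12; issue ADD r0<-Add1 // r0:Add1,r1:3,r2:6,r3:Add2
cycle 4: CDB Add2=2; issue ADD r2<-Add2 // r0:Add1,r1:3,r2:Add2,r3:2
cycle 5: CDB Add1=12; issue SUB r1<-Add1 // r0:12,r1:Add1,r2:Add2,r3:2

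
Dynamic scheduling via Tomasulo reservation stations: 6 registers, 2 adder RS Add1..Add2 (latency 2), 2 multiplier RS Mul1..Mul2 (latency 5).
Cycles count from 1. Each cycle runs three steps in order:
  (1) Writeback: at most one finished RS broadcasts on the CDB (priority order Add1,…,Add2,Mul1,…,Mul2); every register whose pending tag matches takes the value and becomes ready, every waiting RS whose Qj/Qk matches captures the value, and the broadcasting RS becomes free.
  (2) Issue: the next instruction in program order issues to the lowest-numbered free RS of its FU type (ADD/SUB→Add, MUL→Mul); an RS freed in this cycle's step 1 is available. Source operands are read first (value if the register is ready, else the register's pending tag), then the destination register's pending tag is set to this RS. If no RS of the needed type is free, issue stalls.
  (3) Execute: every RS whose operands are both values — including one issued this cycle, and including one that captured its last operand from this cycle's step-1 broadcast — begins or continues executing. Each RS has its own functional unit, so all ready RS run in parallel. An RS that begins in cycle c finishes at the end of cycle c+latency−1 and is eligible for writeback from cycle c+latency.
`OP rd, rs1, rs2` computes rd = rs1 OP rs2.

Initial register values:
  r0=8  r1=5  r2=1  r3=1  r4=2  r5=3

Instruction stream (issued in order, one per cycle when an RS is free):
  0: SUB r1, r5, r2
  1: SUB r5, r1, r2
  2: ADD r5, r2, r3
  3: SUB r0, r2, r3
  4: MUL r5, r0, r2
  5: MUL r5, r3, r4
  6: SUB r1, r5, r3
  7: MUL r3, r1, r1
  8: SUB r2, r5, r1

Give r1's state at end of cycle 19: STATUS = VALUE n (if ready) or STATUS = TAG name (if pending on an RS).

c1: issue SUB r1<-Add1 | r0:8,r1:Add1,r2:1,r3:1,r4:2,r5:3
c2: issue SUB r5<-Add2 | r0:8,r1:Add1,r2:1,r3:1,r4:2,r5:Add2
c3: CDB Add1=2; issue ADD r5<-Add1 | r0:8,r1:2,r2:1,r3:1,r4:2,r5:Add1
c4: stall | r0:8,r1:2,r2:1,r3:1,r4:2,r5:Add1
c5: CDB Add1=2; issue SUB r0<-Add1 | r0:Add1,r1:2,r2:1,r3:1,r4:2,r5:2
c6: CDB Add2=1; issue MUL r5<-Mul1 | r0:Add1,r1:2,r2:1,r3:1,r4:2,r5:Mul1
c7: CDB Add1=0; issue MUL r5<-Mul2 | r0:0,r1:2,r2:1,r3:1,r4:2,r5:Mul2
c8: issue SUB r1<-Add1 | r0:0,r1:Add1,r2:1,r3:1,r4:2,r5:Mul2
c9: stall | r0:0,r1:Add1,r2:1,r3:1,r4:2,r5:Mul2
c10: stall | r0:0,r1:Add1,r2:1,r3:1,r4:2,r5:Mul2
c11: stall | r0:0,r1:Add1,r2:1,r3:1,r4:2,r5:Mul2
c12: CDB Mul1=0; issue MUL r3<-Mul1 | r0:0,r1:Add1,r2:1,r3:Mul1,r4:2,r5:Mul2
c13: CDB Mul2=2; issue SUB r2<-Add2 | r0:0,r1:Add1,r2:Add2,r3:Mul1,r4:2,r5:2
c14: - | r0:0,r1:Add1,r2:Add2,r3:Mul1,r4:2,r5:2
c15: CDB Add1=1 | r0:0,r1:1,r2:Add2,r3:Mul1,r4:2,r5:2
c16: - | r0:0,r1:1,r2:Add2,r3:Mul1,r4:2,r5:2
c17: CDB Add2=1 | r0:0,r1:1,r2:1,r3:Mul1,r4:2,r5:2
c18: - | r0:0,r1:1,r2:1,r3:Mul1,r4:2,r5:2
c19: - | r0:0,r1:1,r2:1,r3:Mul1,r4:2,r5:2

STATUS = VALUE 1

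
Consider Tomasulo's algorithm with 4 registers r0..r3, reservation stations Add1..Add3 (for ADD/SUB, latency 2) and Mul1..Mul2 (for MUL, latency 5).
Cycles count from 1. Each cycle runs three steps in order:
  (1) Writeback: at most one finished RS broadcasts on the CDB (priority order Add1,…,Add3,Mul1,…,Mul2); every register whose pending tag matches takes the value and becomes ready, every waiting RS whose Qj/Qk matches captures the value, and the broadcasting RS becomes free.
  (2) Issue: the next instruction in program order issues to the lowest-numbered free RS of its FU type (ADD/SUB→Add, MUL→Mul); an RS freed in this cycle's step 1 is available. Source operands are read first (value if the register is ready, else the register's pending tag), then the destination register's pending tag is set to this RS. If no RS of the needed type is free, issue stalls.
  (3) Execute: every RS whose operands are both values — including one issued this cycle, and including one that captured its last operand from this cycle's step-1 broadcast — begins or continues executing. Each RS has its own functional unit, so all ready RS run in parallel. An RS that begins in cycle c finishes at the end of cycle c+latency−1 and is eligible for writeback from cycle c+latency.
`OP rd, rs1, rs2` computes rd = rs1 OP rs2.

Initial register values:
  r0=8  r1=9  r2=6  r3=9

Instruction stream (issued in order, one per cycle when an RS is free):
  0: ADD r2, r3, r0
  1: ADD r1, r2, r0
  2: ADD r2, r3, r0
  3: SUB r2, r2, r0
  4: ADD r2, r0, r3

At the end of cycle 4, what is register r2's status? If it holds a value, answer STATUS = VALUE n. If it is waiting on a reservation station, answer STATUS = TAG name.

STATUS = TAG Add3

  c1: issue ADD r2<-Add1  regs: r0:8,r1:9,r2:Add1,r3:9
  c2: issue ADD r1<-Add2  regs: r0:8,r1:Add2,r2:Add1,r3:9
  c3: CDB Add1=17; issue ADD r2<-Add1  regs: r0:8,r1:Add2,r2:Add1,r3:9
  c4: issue SUB r2<-Add3  regs: r0:8,r1:Add2,r2:Add3,r3:9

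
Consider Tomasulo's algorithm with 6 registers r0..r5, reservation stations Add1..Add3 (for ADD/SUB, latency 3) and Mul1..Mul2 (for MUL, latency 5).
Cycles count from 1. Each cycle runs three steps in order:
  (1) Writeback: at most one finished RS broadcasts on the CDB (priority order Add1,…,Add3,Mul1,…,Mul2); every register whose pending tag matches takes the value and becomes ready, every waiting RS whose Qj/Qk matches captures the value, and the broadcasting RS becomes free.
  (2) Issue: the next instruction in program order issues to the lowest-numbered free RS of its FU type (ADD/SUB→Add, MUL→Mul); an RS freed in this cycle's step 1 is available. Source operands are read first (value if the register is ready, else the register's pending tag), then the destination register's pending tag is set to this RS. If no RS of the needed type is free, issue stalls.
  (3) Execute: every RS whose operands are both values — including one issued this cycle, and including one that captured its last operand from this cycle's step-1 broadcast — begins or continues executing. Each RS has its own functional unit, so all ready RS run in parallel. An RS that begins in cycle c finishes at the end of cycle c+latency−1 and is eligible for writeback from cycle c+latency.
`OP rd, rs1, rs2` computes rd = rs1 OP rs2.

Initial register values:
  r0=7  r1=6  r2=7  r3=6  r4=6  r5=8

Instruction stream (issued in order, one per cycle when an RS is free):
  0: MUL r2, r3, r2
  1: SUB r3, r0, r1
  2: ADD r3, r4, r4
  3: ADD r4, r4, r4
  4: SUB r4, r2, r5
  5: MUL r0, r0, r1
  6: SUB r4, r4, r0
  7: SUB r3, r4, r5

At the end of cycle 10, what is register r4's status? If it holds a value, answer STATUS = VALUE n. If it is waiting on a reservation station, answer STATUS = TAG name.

STATUS = TAG Add2

  c1: issue MUL r2<-Mul1  regs: r0:7,r1:6,r2:Mul1,r3:6,r4:6,r5:8
  c2: issue SUB r3<-Add1  regs: r0:7,r1:6,r2:Mul1,r3:Add1,r4:6,r5:8
  c3: issue ADD r3<-Add2  regs: r0:7,r1:6,r2:Mul1,r3:Add2,r4:6,r5:8
  c4: issue ADD r4<-Add3  regs: r0:7,r1:6,r2:Mul1,r3:Add2,r4:Add3,r5:8
  c5: CDB Add1=1; issue SUB r4<-Add1  regs: r0:7,r1:6,r2:Mul1,r3:Add2,r4:Add1,r5:8
  c6: CDB Add2=12; issue MUL r0<-Mul2  regs: r0:Mul2,r1:6,r2:Mul1,r3:12,r4:Add1,r5:8
  c7: CDB Add3=12; issue SUB r4<-Add2  regs: r0:Mul2,r1:6,r2:Mul1,r3:12,r4:Add2,r5:8
  c8: CDB Mul1=42; issue SUB r3<-Add3  regs: r0:Mul2,r1:6,r2:42,r3:Add3,r4:Add2,r5:8
  c9: -  regs: r0:Mul2,r1:6,r2:42,r3:Add3,r4:Add2,r5:8
  c10: -  regs: r0:Mul2,r1:6,r2:42,r3:Add3,r4:Add2,r5:8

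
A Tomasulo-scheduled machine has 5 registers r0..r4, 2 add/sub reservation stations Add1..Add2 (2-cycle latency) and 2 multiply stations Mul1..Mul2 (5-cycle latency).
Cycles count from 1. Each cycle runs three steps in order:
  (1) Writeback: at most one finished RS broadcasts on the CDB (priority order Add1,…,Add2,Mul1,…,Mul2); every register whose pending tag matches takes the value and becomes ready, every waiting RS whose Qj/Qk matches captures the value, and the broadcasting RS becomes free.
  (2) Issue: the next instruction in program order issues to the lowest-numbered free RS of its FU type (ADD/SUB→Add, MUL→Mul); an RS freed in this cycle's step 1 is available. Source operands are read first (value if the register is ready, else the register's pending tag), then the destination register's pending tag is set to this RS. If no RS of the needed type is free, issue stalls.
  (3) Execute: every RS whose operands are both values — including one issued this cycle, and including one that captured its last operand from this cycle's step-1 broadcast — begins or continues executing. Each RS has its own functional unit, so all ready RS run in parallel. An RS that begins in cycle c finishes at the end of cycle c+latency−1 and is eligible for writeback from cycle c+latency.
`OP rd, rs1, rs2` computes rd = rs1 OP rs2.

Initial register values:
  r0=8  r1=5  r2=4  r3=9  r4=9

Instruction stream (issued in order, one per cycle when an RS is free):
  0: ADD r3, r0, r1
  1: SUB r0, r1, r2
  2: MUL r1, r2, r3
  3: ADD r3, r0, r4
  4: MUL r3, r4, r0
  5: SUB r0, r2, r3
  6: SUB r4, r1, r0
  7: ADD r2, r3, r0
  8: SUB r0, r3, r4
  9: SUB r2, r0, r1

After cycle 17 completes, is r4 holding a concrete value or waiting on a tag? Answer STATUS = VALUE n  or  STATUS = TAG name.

  c1: issue ADD r3<-Add1  regs: r0:8,r1:5,r2:4,r3:Add1,r4:9
  c2: issue SUB r0<-Add2  regs: r0:Add2,r1:5,r2:4,r3:Add1,r4:9
  c3: CDB Add1=13; issue MUL r1<-Mul1  regs: r0:Add2,r1:Mul1,r2:4,r3:13,r4:9
  c4: CDB Add2=1; issue ADD r3<-Add1  regs: r0:1,r1:Mul1,r2:4,r3:Add1,r4:9
  c5: issue MUL r3<-Mul2  regs: r0:1,r1:Mul1,r2:4,r3:Mul2,r4:9
  c6: CDB Add1=10; issue SUB r0<-Add1  regs: r0:Add1,r1:Mul1,r2:4,r3:Mul2,r4:9
  c7: issue SUB r4<-Add2  regs: r0:Add1,r1:Mul1,r2:4,r3:Mul2,r4:Add2
  c8: CDB Mul1=52; stall  regs: r0:Add1,r1:52,r2:4,r3:Mul2,r4:Add2
  c9: stall  regs: r0:Add1,r1:52,r2:4,r3:Mul2,r4:Add2
  c10: CDB Mul2=9; stall  regs: r0:Add1,r1:52,r2:4,r3:9,r4:Add2
  c11: stall  regs: r0:Add1,r1:52,r2:4,r3:9,r4:Add2
  c12: CDB Add1=-5; issue ADD r2<-Add1  regs: r0:-5,r1:52,r2:Add1,r3:9,r4:Add2
  c13: stall  regs: r0:-5,r1:52,r2:Add1,r3:9,r4:Add2
  c14: CDB Add1=4; issue SUB r0<-Add1  regs: r0:Add1,r1:52,r2:4,r3:9,r4:Add2
  c15: CDB Add2=57; issue SUB r2<-Add2  regs: r0:Add1,r1:52,r2:Add2,r3:9,r4:57
  c16: -  regs: r0:Add1,r1:52,r2:Add2,r3:9,r4:57
  c17: CDB Add1=-48  regs: r0:-48,r1:52,r2:Add2,r3:9,r4:57

STATUS = VALUE 57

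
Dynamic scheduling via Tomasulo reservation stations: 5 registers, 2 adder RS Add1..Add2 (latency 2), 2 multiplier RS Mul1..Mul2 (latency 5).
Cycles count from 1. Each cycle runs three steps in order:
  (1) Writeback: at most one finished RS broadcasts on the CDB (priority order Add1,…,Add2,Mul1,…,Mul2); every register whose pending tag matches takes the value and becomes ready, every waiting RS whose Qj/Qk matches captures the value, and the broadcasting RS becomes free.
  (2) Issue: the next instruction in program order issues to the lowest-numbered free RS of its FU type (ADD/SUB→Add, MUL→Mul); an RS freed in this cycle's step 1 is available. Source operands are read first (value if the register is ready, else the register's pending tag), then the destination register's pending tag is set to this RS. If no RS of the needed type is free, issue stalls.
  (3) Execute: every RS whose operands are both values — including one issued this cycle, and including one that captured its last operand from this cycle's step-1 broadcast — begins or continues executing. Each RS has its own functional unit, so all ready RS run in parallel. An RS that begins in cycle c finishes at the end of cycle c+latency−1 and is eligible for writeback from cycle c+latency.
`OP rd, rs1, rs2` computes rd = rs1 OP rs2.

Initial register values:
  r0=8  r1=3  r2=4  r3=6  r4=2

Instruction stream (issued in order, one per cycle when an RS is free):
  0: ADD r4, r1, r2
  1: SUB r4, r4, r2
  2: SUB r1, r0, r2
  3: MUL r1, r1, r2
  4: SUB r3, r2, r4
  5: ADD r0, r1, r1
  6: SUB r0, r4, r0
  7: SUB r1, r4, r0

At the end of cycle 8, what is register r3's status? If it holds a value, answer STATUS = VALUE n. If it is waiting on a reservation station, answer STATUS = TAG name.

STATUS = VALUE 1

cycle 1: issue ADD r4<-Add1 // r0:8,r1:3,r2:4,r3:6,r4:Add1
cycle 2: issue SUB r4<-Add2 // r0:8,r1:3,r2:4,r3:6,r4:Add2
cycle 3: CDB Add1=7; issue SUB r1<-Add1 // r0:8,r1:Add1,r2:4,r3:6,r4:Add2
cycle 4: issue MUL r1<-Mul1 // r0:8,r1:Mul1,r2:4,r3:6,r4:Add2
cycle 5: CDB Add1=4; issue SUB r3<-Add1 // r0:8,r1:Mul1,r2:4,r3:Add1,r4:Add2
cycle 6: CDB Add2=3; issue ADD r0<-Add2 // r0:Add2,r1:Mul1,r2:4,r3:Add1,r4:3
cycle 7: stall // r0:Add2,r1:Mul1,r2:4,r3:Add1,r4:3
cycle 8: CDB Add1=1; issue SUB r0<-Add1 // r0:Add1,r1:Mul1,r2:4,r3:1,r4:3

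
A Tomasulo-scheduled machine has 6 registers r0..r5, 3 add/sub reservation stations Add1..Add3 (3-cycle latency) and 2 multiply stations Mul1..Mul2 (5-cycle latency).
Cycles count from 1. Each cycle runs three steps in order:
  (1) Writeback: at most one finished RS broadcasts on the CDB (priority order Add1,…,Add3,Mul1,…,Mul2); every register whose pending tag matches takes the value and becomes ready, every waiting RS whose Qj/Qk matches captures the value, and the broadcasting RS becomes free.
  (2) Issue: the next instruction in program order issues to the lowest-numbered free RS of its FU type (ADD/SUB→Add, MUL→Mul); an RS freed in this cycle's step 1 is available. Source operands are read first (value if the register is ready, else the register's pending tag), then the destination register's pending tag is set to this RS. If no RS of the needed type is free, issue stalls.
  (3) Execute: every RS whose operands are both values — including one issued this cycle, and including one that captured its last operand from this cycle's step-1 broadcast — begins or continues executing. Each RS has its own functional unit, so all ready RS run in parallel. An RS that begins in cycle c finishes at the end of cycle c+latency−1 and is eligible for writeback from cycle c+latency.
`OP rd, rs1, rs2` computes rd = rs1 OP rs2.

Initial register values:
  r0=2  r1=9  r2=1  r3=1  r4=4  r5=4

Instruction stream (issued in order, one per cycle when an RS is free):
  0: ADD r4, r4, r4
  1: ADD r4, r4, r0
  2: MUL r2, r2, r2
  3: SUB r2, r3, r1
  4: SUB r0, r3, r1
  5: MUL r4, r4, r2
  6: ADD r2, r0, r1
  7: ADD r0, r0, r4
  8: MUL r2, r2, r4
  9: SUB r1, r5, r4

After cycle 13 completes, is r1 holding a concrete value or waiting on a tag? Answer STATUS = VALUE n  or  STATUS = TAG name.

c1: issue ADD r4<-Add1 | r0:2,r1:9,r2:1,r3:1,r4:Add1,r5:4
c2: issue ADD r4<-Add2 | r0:2,r1:9,r2:1,r3:1,r4:Add2,r5:4
c3: issue MUL r2<-Mul1 | r0:2,r1:9,r2:Mul1,r3:1,r4:Add2,r5:4
c4: CDB Add1=8; issue SUB r2<-Add1 | r0:2,r1:9,r2:Add1,r3:1,r4:Add2,r5:4
c5: issue SUB r0<-Add3 | r0:Add3,r1:9,r2:Add1,r3:1,r4:Add2,r5:4
c6: issue MUL r4<-Mul2 | r0:Add3,r1:9,r2:Add1,r3:1,r4:Mul2,r5:4
c7: CDB Add1=-8; issue ADD r2<-Add1 | r0:Add3,r1:9,r2:Add1,r3:1,r4:Mul2,r5:4
c8: CDB Add2=10; issue ADD r0<-Add2 | r0:Add2,r1:9,r2:Add1,r3:1,r4:Mul2,r5:4
c9: CDB Add3=-8; stall | r0:Add2,r1:9,r2:Add1,r3:1,r4:Mul2,r5:4
c10: CDB Mul1=1; issue MUL r2<-Mul1 | r0:Add2,r1:9,r2:Mul1,r3:1,r4:Mul2,r5:4
c11: issue SUB r1<-Add3 | r0:Add2,r1:Add3,r2:Mul1,r3:1,r4:Mul2,r5:4
c12: CDB Add1=1 | r0:Add2,r1:Add3,r2:Mul1,r3:1,r4:Mul2,r5:4
c13: CDB Mul2=-80 | r0:Add2,r1:Add3,r2:Mul1,r3:1,r4:-80,r5:4

STATUS = TAG Add3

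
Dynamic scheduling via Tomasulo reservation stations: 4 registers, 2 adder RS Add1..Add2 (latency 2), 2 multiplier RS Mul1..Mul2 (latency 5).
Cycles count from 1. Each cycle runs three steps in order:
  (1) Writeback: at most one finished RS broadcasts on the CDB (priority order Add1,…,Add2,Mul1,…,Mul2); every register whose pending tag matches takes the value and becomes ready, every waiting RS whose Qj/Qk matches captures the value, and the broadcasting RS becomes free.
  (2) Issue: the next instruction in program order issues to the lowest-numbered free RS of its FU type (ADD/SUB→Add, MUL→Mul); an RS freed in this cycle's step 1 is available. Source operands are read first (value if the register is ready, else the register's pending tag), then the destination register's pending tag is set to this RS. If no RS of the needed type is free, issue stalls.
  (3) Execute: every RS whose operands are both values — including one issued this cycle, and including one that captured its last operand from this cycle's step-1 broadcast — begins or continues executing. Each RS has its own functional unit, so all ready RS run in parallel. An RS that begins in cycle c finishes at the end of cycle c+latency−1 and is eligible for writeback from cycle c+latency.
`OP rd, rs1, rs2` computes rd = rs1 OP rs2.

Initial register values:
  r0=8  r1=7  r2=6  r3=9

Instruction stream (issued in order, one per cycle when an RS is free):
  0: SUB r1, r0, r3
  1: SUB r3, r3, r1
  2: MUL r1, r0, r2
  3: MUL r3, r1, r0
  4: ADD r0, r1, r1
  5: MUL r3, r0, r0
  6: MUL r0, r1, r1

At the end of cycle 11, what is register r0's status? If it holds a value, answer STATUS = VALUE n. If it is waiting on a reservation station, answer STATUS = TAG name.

cycle 1: issue SUB r1<-Add1 // r0:8,r1:Add1,r2:6,r3:9
cycle 2: issue SUB r3<-Add2 // r0:8,r1:Add1,r2:6,r3:Add2
cycle 3: CDB Add1=-1; issue MUL r1<-Mul1 // r0:8,r1:Mul1,r2:6,r3:Add2
cycle 4: issue MUL r3<-Mul2 // r0:8,r1:Mul1,r2:6,r3:Mul2
cycle 5: CDB Add2=10; issue ADD r0<-Add1 // r0:Add1,r1:Mul1,r2:6,r3:Mul2
cycle 6: stall // r0:Add1,r1:Mul1,r2:6,r3:Mul2
cycle 7: stall // r0:Add1,r1:Mul1,r2:6,r3:Mul2
cycle 8: CDB Mul1=48; issue MUL r3<-Mul1 // r0:Add1,r1:48,r2:6,r3:Mul1
cycle 9: stall // r0:Add1,r1:48,r2:6,r3:Mul1
cycle 10: CDB Add1=96; stall // r0:96,r1:48,r2:6,r3:Mul1
cycle 11: stall // r0:96,r1:48,r2:6,r3:Mul1

STATUS = VALUE 96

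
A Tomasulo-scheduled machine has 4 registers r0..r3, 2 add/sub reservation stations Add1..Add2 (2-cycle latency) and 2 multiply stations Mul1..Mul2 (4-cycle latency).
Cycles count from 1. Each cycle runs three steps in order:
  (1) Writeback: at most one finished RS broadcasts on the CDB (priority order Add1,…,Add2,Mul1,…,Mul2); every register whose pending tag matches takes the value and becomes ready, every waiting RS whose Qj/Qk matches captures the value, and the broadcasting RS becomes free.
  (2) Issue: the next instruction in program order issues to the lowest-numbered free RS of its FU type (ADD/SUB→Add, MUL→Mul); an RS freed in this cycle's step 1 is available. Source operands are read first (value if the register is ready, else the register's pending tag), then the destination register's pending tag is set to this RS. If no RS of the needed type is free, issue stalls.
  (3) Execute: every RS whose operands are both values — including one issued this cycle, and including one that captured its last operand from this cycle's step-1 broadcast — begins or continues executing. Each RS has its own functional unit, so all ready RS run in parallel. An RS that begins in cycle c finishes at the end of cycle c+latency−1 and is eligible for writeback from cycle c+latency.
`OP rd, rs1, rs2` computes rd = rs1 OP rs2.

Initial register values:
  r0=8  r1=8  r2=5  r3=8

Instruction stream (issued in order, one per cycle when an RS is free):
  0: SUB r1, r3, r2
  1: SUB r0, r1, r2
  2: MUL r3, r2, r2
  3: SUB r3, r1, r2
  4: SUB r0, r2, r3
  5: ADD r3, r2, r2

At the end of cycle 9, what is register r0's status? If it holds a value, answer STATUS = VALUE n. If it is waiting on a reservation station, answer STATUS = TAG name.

STATUS = VALUE 7

cycle 1: issue SUB r1<-Add1 // r0:8,r1:Add1,r2:5,r3:8
cycle 2: issue SUB r0<-Add2 // r0:Add2,r1:Add1,r2:5,r3:8
cycle 3: CDB Add1=3; issue MUL r3<-Mul1 // r0:Add2,r1:3,r2:5,r3:Mul1
cycle 4: issue SUB r3<-Add1 // r0:Add2,r1:3,r2:5,r3:Add1
cycle 5: CDB Add2=-2; issue SUB r0<-Add2 // r0:Add2,r1:3,r2:5,r3:Add1
cycle 6: CDB Add1=-2; issue ADD r3<-Add1 // r0:Add2,r1:3,r2:5,r3:Add1
cycle 7: CDB Mul1=25 // r0:Add2,r1:3,r2:5,r3:Add1
cycle 8: CDB Add1=10 // r0:Add2,r1:3,r2:5,r3:10
cycle 9: CDB Add2=7 // r0:7,r1:3,r2:5,r3:10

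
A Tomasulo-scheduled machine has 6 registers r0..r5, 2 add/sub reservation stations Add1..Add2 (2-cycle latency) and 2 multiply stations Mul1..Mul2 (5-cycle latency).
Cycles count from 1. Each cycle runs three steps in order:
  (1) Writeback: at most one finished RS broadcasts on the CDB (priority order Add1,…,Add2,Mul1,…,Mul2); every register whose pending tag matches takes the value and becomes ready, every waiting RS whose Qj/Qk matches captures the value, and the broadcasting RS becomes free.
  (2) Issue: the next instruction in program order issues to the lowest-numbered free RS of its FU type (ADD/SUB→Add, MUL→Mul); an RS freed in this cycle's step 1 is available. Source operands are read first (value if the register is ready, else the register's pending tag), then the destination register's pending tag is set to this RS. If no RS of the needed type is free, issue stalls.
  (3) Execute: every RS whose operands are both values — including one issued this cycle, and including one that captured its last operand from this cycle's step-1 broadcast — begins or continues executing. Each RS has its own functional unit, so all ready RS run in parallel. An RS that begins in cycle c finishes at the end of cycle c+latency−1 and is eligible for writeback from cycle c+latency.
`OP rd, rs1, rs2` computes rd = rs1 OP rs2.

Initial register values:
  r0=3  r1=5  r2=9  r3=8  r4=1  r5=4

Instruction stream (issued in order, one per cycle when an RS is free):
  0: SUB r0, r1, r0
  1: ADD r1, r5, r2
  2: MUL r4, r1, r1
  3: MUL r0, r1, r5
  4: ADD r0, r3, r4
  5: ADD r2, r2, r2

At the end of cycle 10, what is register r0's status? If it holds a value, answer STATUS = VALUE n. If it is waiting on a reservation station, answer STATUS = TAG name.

  c1: issue SUB r0<-Add1  regs: r0:Add1,r1:5,r2:9,r3:8,r4:1,r5:4
  c2: issue ADD r1<-Add2  regs: r0:Add1,r1:Add2,r2:9,r3:8,r4:1,r5:4
  c3: CDB Add1=2; issue MUL r4<-Mul1  regs: r0:2,r1:Add2,r2:9,r3:8,r4:Mul1,r5:4
  c4: CDB Add2=13; issue MUL r0<-Mul2  regs: r0:Mul2,r1:13,r2:9,r3:8,r4:Mul1,r5:4
  c5: issue ADD r0<-Add1  regs: r0:Add1,r1:13,r2:9,r3:8,r4:Mul1,r5:4
  c6: issue ADD r2<-Add2  regs: r0:Add1,r1:13,r2:Add2,r3:8,r4:Mul1,r5:4
  c7: -  regs: r0:Add1,r1:13,r2:Add2,r3:8,r4:Mul1,r5:4
  c8: CDB Add2=18  regs: r0:Add1,r1:13,r2:18,r3:8,r4:Mul1,r5:4
  c9: CDB Mul1=169  regs: r0:Add1,r1:13,r2:18,r3:8,r4:169,r5:4
  c10: CDB Mul2=52  regs: r0:Add1,r1:13,r2:18,r3:8,r4:169,r5:4

STATUS = TAG Add1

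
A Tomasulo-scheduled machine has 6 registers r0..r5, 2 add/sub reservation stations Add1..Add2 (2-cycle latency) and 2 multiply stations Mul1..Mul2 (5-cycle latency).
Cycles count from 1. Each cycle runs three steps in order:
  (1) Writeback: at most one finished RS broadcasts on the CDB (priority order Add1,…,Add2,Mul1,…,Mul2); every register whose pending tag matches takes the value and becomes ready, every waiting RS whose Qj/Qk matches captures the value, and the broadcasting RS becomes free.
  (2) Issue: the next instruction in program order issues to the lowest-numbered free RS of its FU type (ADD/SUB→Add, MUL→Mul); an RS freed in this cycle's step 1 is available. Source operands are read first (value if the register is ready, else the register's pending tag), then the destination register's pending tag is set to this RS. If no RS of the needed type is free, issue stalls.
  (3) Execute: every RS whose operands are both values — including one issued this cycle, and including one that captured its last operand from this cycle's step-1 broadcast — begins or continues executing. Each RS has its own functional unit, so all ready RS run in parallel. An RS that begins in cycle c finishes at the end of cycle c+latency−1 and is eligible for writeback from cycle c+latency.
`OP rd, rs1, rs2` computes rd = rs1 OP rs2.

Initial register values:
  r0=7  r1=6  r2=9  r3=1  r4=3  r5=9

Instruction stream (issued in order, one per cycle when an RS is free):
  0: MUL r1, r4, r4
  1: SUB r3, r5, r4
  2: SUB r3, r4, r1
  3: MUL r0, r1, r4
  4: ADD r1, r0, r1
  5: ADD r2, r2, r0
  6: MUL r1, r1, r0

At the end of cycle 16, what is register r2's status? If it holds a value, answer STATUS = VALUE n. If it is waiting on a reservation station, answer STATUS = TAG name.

STATUS = VALUE 36

cycle 1: issue MUL r1<-Mul1 // r0:7,r1:Mul1,r2:9,r3:1,r4:3,r5:9
cycle 2: issue SUB r3<-Add1 // r0:7,r1:Mul1,r2:9,r3:Add1,r4:3,r5:9
cycle 3: issue SUB r3<-Add2 // r0:7,r1:Mul1,r2:9,r3:Add2,r4:3,r5:9
cycle 4: CDB Add1=6; issue MUL r0<-Mul2 // r0:Mul2,r1:Mul1,r2:9,r3:Add2,r4:3,r5:9
cycle 5: issue ADD r1<-Add1 // r0:Mul2,r1:Add1,r2:9,r3:Add2,r4:3,r5:9
cycle 6: CDB Mul1=9; stall // r0:Mul2,r1:Add1,r2:9,r3:Add2,r4:3,r5:9
cycle 7: stall // r0:Mul2,r1:Add1,r2:9,r3:Add2,r4:3,r5:9
cycle 8: CDB Add2=-6; issue ADD r2<-Add2 // r0:Mul2,r1:Add1,r2:Add2,r3:-6,r4:3,r5:9
cycle 9: issue MUL r1<-Mul1 // r0:Mul2,r1:Mul1,r2:Add2,r3:-6,r4:3,r5:9
cycle 10: - // r0:Mul2,r1:Mul1,r2:Add2,r3:-6,r4:3,r5:9
cycle 11: CDB Mul2=27 // r0:27,r1:Mul1,r2:Add2,r3:-6,r4:3,r5:9
cycle 12: - // r0:27,r1:Mul1,r2:Add2,r3:-6,r4:3,r5:9
cycle 13: CDB Add1=36 // r0:27,r1:Mul1,r2:Add2,r3:-6,r4:3,r5:9
cycle 14: CDB Add2=36 // r0:27,r1:Mul1,r2:36,r3:-6,r4:3,r5:9
cycle 15: - // r0:27,r1:Mul1,r2:36,r3:-6,r4:3,r5:9
cycle 16: - // r0:27,r1:Mul1,r2:36,r3:-6,r4:3,r5:9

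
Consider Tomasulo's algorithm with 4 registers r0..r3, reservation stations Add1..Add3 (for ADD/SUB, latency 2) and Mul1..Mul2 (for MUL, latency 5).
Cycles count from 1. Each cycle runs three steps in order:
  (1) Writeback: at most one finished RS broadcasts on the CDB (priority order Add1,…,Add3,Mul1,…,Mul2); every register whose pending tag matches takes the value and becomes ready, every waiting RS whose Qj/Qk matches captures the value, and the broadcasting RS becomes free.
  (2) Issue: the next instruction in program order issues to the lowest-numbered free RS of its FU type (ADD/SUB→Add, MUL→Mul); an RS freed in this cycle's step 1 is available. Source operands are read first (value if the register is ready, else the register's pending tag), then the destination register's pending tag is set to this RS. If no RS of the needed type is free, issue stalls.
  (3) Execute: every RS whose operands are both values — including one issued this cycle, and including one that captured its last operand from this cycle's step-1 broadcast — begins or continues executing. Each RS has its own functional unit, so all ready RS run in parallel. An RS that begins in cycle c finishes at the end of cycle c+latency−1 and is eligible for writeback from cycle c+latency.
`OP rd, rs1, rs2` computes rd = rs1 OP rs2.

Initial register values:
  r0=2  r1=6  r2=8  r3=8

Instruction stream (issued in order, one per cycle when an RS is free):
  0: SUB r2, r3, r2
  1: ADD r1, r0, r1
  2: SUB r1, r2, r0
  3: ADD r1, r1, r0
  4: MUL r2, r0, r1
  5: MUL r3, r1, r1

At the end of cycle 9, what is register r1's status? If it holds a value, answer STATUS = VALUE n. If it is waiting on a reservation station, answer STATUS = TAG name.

cycle 1: issue SUB r2<-Add1 // r0:2,r1:6,r2:Add1,r3:8
cycle 2: issue ADD r1<-Add2 // r0:2,r1:Add2,r2:Add1,r3:8
cycle 3: CDB Add1=0; issue SUB r1<-Add1 // r0:2,r1:Add1,r2:0,r3:8
cycle 4: CDB Add2=8; issue ADD r1<-Add2 // r0:2,r1:Add2,r2:0,r3:8
cycle 5: CDB Add1=-2; issue MUL r2<-Mul1 // r0:2,r1:Add2,r2:Mul1,r3:8
cycle 6: issue MUL r3<-Mul2 // r0:2,r1:Add2,r2:Mul1,r3:Mul2
cycle 7: CDB Add2=0 // r0:2,r1:0,r2:Mul1,r3:Mul2
cycle 8: - // r0:2,r1:0,r2:Mul1,r3:Mul2
cycle 9: - // r0:2,r1:0,r2:Mul1,r3:Mul2

STATUS = VALUE 0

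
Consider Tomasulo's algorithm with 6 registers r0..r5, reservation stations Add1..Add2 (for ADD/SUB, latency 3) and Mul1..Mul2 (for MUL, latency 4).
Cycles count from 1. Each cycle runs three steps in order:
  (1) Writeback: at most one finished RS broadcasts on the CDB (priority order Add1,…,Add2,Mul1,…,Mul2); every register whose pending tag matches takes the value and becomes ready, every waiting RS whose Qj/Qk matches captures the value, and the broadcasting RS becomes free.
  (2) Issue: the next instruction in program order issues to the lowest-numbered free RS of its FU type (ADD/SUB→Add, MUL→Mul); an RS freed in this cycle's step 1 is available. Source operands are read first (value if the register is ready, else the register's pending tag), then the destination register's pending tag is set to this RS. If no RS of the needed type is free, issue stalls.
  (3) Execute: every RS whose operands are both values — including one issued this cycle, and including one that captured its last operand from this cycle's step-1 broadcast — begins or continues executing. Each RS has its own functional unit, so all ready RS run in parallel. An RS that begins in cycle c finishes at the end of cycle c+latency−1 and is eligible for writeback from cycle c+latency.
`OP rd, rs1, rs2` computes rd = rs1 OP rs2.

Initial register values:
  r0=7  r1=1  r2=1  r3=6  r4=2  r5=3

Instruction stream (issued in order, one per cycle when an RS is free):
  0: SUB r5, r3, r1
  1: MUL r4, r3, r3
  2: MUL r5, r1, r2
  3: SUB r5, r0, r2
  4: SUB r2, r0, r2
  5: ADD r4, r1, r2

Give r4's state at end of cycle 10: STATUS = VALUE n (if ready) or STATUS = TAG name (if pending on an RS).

STATUS = TAG Add1

c1: issue SUB r5<-Add1 | r0:7,r1:1,r2:1,r3:6,r4:2,r5:Add1
c2: issue MUL r4<-Mul1 | r0:7,r1:1,r2:1,r3:6,r4:Mul1,r5:Add1
c3: issue MUL r5<-Mul2 | r0:7,r1:1,r2:1,r3:6,r4:Mul1,r5:Mul2
c4: CDB Add1=5; issue SUB r5<-Add1 | r0:7,r1:1,r2:1,r3:6,r4:Mul1,r5:Add1
c5: issue SUB r2<-Add2 | r0:7,r1:1,r2:Add2,r3:6,r4:Mul1,r5:Add1
c6: CDB Mul1=36; stall | r0:7,r1:1,r2:Add2,r3:6,r4:36,r5:Add1
c7: CDB Add1=6; issue ADD r4<-Add1 | r0:7,r1:1,r2:Add2,r3:6,r4:Add1,r5:6
c8: CDB Add2=6 | r0:7,r1:1,r2:6,r3:6,r4:Add1,r5:6
c9: CDB Mul2=1 | r0:7,r1:1,r2:6,r3:6,r4:Add1,r5:6
c10: - | r0:7,r1:1,r2:6,r3:6,r4:Add1,r5:6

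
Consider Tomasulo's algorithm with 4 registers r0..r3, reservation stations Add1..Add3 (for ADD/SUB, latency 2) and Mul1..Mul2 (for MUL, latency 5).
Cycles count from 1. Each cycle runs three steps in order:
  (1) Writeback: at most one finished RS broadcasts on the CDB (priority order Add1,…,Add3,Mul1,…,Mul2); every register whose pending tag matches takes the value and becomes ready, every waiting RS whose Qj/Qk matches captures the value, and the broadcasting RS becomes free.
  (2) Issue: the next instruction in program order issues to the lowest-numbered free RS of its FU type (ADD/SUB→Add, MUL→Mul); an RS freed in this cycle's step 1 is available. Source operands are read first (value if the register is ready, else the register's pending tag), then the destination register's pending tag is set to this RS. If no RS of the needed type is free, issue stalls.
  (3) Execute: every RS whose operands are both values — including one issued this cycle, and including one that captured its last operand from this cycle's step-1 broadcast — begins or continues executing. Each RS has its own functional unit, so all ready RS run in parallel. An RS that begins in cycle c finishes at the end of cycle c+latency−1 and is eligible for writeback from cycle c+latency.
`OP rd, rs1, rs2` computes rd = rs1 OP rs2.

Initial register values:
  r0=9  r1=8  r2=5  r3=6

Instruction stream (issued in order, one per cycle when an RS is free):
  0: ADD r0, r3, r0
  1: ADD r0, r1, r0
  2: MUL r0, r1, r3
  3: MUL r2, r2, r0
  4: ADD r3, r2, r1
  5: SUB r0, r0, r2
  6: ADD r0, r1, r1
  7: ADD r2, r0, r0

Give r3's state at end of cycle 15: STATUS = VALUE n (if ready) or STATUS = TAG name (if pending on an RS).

  c1: issue ADD r0<-Add1  regs: r0:Add1,r1:8,r2:5,r3:6
  c2: issue ADD r0<-Add2  regs: r0:Add2,r1:8,r2:5,r3:6
  c3: CDB Add1=15; issue MUL r0<-Mul1  regs: r0:Mul1,r1:8,r2:5,r3:6
  c4: issue MUL r2<-Mul2  regs: r0:Mul1,r1:8,r2:Mul2,r3:6
  c5: CDB Add2=23; issue ADD r3<-Add1  regs: r0:Mul1,r1:8,r2:Mul2,r3:Add1
  c6: issue SUB r0<-Add2  regs: r0:Add2,r1:8,r2:Mul2,r3:Add1
  c7: issue ADD r0<-Add3  regs: r0:Add3,r1:8,r2:Mul2,r3:Add1
  c8: CDB Mul1=48; stall  regs: r0:Add3,r1:8,r2:Mul2,r3:Add1
  c9: CDB Add3=16; issue ADD r2<-Add3  regs: r0:16,r1:8,r2:Add3,r3:Add1
  c10: -  regs: r0:16,r1:8,r2:Add3,r3:Add1
  c11: CDB Add3=32  regs: r0:16,r1:8,r2:32,r3:Add1
  c12: -  regs: r0:16,r1:8,r2:32,r3:Add1
  c13: CDB Mul2=240  regs: r0:16,r1:8,r2:32,r3:Add1
  c14: -  regs: r0:16,r1:8,r2:32,r3:Add1
  c15: CDB Add1=248  regs: r0:16,r1:8,r2:32,r3:248

STATUS = VALUE 248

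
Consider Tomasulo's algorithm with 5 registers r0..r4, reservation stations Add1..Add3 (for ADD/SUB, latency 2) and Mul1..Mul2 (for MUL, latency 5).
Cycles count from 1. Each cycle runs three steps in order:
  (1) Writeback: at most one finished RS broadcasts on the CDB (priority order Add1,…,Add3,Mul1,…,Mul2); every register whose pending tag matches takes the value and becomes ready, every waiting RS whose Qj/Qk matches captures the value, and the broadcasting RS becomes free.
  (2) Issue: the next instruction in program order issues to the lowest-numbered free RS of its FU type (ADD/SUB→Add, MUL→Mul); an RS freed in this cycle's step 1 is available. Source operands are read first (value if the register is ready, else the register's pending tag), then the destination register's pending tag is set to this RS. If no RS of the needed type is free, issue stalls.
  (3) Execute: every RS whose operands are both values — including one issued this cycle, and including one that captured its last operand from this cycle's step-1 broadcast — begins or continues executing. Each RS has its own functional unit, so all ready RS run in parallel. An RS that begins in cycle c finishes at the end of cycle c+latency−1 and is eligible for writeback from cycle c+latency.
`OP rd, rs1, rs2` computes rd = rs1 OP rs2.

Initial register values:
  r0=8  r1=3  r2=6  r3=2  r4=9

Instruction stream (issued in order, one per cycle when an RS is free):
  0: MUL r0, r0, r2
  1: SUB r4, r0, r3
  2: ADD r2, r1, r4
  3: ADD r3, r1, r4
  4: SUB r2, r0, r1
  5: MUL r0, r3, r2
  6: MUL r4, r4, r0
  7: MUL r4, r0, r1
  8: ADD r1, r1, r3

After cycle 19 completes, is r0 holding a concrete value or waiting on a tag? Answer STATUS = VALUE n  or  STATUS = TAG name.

STATUS = VALUE 2205

cycle 1: issue MUL r0<-Mul1 // r0:Mul1,r1:3,r2:6,r3:2,r4:9
cycle 2: issue SUB r4<-Add1 // r0:Mul1,r1:3,r2:6,r3:2,r4:Add1
cycle 3: issue ADD r2<-Add2 // r0:Mul1,r1:3,r2:Add2,r3:2,r4:Add1
cycle 4: issue ADD r3<-Add3 // r0:Mul1,r1:3,r2:Add2,r3:Add3,r4:Add1
cycle 5: stall // r0:Mul1,r1:3,r2:Add2,r3:Add3,r4:Add1
cycle 6: CDB Mul1=48; stall // r0:48,r1:3,r2:Add2,r3:Add3,r4:Add1
cycle 7: stall // r0:48,r1:3,r2:Add2,r3:Add3,r4:Add1
cycle 8: CDB Add1=46; issue SUB r2<-Add1 // r0:48,r1:3,r2:Add1,r3:Add3,r4:46
cycle 9: issue MUL r0<-Mul1 // r0:Mul1,r1:3,r2:Add1,r3:Add3,r4:46
cycle 10: CDB Add1=45; issue MUL r4<-Mul2 // r0:Mul1,r1:3,r2:45,r3:Add3,r4:Mul2
cycle 11: CDB Add2=49; stall // r0:Mul1,r1:3,r2:45,r3:Add3,r4:Mul2
cycle 12: CDB Add3=49; stall // r0:Mul1,r1:3,r2:45,r3:49,r4:Mul2
cycle 13: stall // r0:Mul1,r1:3,r2:45,r3:49,r4:Mul2
cycle 14: stall // r0:Mul1,r1:3,r2:45,r3:49,r4:Mul2
cycle 15: stall // r0:Mul1,r1:3,r2:45,r3:49,r4:Mul2
cycle 16: stall // r0:Mul1,r1:3,r2:45,r3:49,r4:Mul2
cycle 17: CDB Mul1=2205; issue MUL r4<-Mul1 // r0:2205,r1:3,r2:45,r3:49,r4:Mul1
cycle 18: issue ADD r1<-Add1 // r0:2205,r1:Add1,r2:45,r3:49,r4:Mul1
cycle 19: - // r0:2205,r1:Add1,r2:45,r3:49,r4:Mul1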